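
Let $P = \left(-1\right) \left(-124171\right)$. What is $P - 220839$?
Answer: $-96668$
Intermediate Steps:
$P = 124171$
$P - 220839 = 124171 - 220839 = -96668$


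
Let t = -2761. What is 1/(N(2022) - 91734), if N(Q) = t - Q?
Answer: -1/96517 ≈ -1.0361e-5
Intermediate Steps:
N(Q) = -2761 - Q
1/(N(2022) - 91734) = 1/((-2761 - 1*2022) - 91734) = 1/((-2761 - 2022) - 91734) = 1/(-4783 - 91734) = 1/(-96517) = -1/96517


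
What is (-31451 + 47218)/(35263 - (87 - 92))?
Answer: 15767/35268 ≈ 0.44706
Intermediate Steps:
(-31451 + 47218)/(35263 - (87 - 92)) = 15767/(35263 - 1*(-5)) = 15767/(35263 + 5) = 15767/35268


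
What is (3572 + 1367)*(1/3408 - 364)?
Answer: -6126883829/3408 ≈ -1.7978e+6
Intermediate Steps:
(3572 + 1367)*(1/3408 - 364) = 4939*(1/3408 - 364) = 4939*(-1240511/3408) = -6126883829/3408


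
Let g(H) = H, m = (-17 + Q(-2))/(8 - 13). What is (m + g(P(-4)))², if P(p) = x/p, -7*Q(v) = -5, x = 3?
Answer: 123201/19600 ≈ 6.2858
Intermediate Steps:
Q(v) = 5/7 (Q(v) = -⅐*(-5) = 5/7)
m = 114/35 (m = (-17 + 5/7)/(8 - 13) = -114/7/(-5) = -114/7*(-⅕) = 114/35 ≈ 3.2571)
P(p) = 3/p
(m + g(P(-4)))² = (114/35 + 3/(-4))² = (114/35 + 3*(-¼))² = (114/35 - ¾)² = (351/140)² = 123201/19600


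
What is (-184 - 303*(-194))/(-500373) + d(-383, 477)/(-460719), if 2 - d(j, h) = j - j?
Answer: -333311268/2846066027 ≈ -0.11711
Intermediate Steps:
d(j, h) = 2 (d(j, h) = 2 - (j - j) = 2 - 1*0 = 2 + 0 = 2)
(-184 - 303*(-194))/(-500373) + d(-383, 477)/(-460719) = (-184 - 303*(-194))/(-500373) + 2/(-460719) = (-184 + 58782)*(-1/500373) + 2*(-1/460719) = 58598*(-1/500373) - 2/460719 = -58598/500373 - 2/460719 = -333311268/2846066027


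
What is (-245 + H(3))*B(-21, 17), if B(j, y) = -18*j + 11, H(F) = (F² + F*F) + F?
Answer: -87136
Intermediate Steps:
H(F) = F + 2*F² (H(F) = (F² + F²) + F = 2*F² + F = F + 2*F²)
B(j, y) = 11 - 18*j
(-245 + H(3))*B(-21, 17) = (-245 + 3*(1 + 2*3))*(11 - 18*(-21)) = (-245 + 3*(1 + 6))*(11 + 378) = (-245 + 3*7)*389 = (-245 + 21)*389 = -224*389 = -87136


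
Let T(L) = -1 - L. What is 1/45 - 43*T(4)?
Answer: 9676/45 ≈ 215.02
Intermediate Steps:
1/45 - 43*T(4) = 1/45 - 43*(-1 - 1*4) = 1/45 - 43*(-1 - 4) = 1/45 - 43*(-5) = 1/45 + 215 = 9676/45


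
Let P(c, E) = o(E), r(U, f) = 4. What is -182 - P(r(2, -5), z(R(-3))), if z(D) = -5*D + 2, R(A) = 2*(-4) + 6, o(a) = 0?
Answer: -182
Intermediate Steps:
R(A) = -2 (R(A) = -8 + 6 = -2)
z(D) = 2 - 5*D
P(c, E) = 0
-182 - P(r(2, -5), z(R(-3))) = -182 - 1*0 = -182 + 0 = -182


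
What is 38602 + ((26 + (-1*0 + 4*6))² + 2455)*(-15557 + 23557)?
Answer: 39678602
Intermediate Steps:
38602 + ((26 + (-1*0 + 4*6))² + 2455)*(-15557 + 23557) = 38602 + ((26 + (0 + 24))² + 2455)*8000 = 38602 + ((26 + 24)² + 2455)*8000 = 38602 + (50² + 2455)*8000 = 38602 + (2500 + 2455)*8000 = 38602 + 4955*8000 = 38602 + 39640000 = 39678602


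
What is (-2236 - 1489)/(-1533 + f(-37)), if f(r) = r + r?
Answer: 3725/1607 ≈ 2.3180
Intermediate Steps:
f(r) = 2*r
(-2236 - 1489)/(-1533 + f(-37)) = (-2236 - 1489)/(-1533 + 2*(-37)) = -3725/(-1533 - 74) = -3725/(-1607) = -3725*(-1/1607) = 3725/1607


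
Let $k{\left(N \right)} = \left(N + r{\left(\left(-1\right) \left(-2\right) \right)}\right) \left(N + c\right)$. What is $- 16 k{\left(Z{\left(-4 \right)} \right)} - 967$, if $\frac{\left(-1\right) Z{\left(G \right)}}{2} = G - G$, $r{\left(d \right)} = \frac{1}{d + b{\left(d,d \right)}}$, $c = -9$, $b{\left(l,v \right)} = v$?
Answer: $-931$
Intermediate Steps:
$r{\left(d \right)} = \frac{1}{2 d}$ ($r{\left(d \right)} = \frac{1}{d + d} = \frac{1}{2 d}$)
$Z{\left(G \right)} = 0$ ($Z{\left(G \right)} = - 2 \left(G - G\right) = \left(-2\right) 0 = 0$)
$k{\left(N \right)} = \left(-9 + N\right) \left(\frac{1}{4} + N\right)$ ($k{\left(N \right)} = \left(N + \frac{1}{2 \left(\left(-1\right) \left(-2\right)\right)}\right) \left(N - 9\right) = \left(N + \frac{1}{2 \cdot 2}\right) \left(-9 + N\right) = \left(N + \frac{1}{2} \cdot \frac{1}{2}\right) \left(-9 + N\right) = \left(N + \frac{1}{4}\right) \left(-9 + N\right) = \left(\frac{1}{4} + N\right) \left(-9 + N\right) = \left(-9 + N\right) \left(\frac{1}{4} + N\right)$)
$- 16 k{\left(Z{\left(-4 \right)} \right)} - 967 = - 16 \left(- \frac{9}{4} + 0^{2} - 0\right) - 967 = - 16 \left(- \frac{9}{4} + 0 + 0\right) - 967 = \left(-16\right) \left(- \frac{9}{4}\right) - 967 = 36 - 967 = -931$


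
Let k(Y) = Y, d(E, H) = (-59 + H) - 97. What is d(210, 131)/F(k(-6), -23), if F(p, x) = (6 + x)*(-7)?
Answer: -25/119 ≈ -0.21008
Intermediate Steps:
d(E, H) = -156 + H
F(p, x) = -42 - 7*x
d(210, 131)/F(k(-6), -23) = (-156 + 131)/(-42 - 7*(-23)) = -25/(-42 + 161) = -25/119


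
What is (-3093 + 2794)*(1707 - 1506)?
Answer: -60099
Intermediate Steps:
(-3093 + 2794)*(1707 - 1506) = -299*201 = -60099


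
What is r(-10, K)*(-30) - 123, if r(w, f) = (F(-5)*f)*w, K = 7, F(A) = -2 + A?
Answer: -14823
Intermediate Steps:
r(w, f) = -7*f*w (r(w, f) = ((-2 - 5)*f)*w = (-7*f)*w = -7*f*w)
r(-10, K)*(-30) - 123 = -7*7*(-10)*(-30) - 123 = 490*(-30) - 123 = -14700 - 123 = -14823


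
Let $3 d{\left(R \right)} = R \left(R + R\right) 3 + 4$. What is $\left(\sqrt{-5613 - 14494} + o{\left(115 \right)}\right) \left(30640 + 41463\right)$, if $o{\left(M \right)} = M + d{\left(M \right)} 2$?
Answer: $\frac{11468198459}{3} + 72103 i \sqrt{20107} \approx 3.8227 \cdot 10^{9} + 1.0224 \cdot 10^{7} i$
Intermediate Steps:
$d{\left(R \right)} = \frac{4}{3} + 2 R^{2}$ ($d{\left(R \right)} = \frac{R \left(R + R\right) 3 + 4}{3} = \frac{R 2 R 3 + 4}{3} = \frac{2 R^{2} \cdot 3 + 4}{3} = \frac{6 R^{2} + 4}{3} = \frac{4 + 6 R^{2}}{3} = \frac{4}{3} + 2 R^{2}$)
$o{\left(M \right)} = \frac{8}{3} + M + 4 M^{2}$ ($o{\left(M \right)} = M + \left(\frac{4}{3} + 2 M^{2}\right) 2 = M + \left(\frac{8}{3} + 4 M^{2}\right) = \frac{8}{3} + M + 4 M^{2}$)
$\left(\sqrt{-5613 - 14494} + o{\left(115 \right)}\right) \left(30640 + 41463\right) = \left(\sqrt{-5613 - 14494} + \left(\frac{8}{3} + 115 + 4 \cdot 115^{2}\right)\right) \left(30640 + 41463\right) = \left(\sqrt{-20107} + \left(\frac{8}{3} + 115 + 4 \cdot 13225\right)\right) 72103 = \left(i \sqrt{20107} + \left(\frac{8}{3} + 115 + 52900\right)\right) 72103 = \left(i \sqrt{20107} + \frac{159053}{3}\right) 72103 = \left(\frac{159053}{3} + i \sqrt{20107}\right) 72103 = \frac{11468198459}{3} + 72103 i \sqrt{20107}$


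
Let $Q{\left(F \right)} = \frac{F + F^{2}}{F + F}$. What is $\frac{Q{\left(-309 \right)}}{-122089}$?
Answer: $\frac{14}{11099} \approx 0.0012614$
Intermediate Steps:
$Q{\left(F \right)} = \frac{F + F^{2}}{2 F}$
$\frac{Q{\left(-309 \right)}}{-122089} = \frac{\frac{1}{2} + \frac{1}{2} \left(-309\right)}{-122089} = \left(\frac{1}{2} - \frac{309}{2}\right) \left(- \frac{1}{122089}\right) = \left(-154\right) \left(- \frac{1}{122089}\right) = \frac{14}{11099}$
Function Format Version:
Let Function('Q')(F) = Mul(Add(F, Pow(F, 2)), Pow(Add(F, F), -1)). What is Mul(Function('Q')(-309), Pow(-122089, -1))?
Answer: Rational(14, 11099) ≈ 0.0012614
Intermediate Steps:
Function('Q')(F) = Mul(Rational(1, 2), Pow(F, -1), Add(F, Pow(F, 2))) (Function('Q')(F) = Mul(Add(F, Pow(F, 2)), Pow(Mul(2, F), -1)) = Mul(Add(F, Pow(F, 2)), Mul(Rational(1, 2), Pow(F, -1))) = Mul(Rational(1, 2), Pow(F, -1), Add(F, Pow(F, 2))))
Mul(Function('Q')(-309), Pow(-122089, -1)) = Mul(Add(Rational(1, 2), Mul(Rational(1, 2), -309)), Pow(-122089, -1)) = Mul(Add(Rational(1, 2), Rational(-309, 2)), Rational(-1, 122089)) = Mul(-154, Rational(-1, 122089)) = Rational(14, 11099)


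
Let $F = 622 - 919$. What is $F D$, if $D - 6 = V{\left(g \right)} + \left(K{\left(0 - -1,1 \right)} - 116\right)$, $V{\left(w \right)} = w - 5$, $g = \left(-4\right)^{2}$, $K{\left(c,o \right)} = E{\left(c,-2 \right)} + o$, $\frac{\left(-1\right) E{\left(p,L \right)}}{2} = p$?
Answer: $29700$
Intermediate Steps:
$E{\left(p,L \right)} = - 2 p$
$K{\left(c,o \right)} = o - 2 c$ ($K{\left(c,o \right)} = - 2 c + o = o - 2 c$)
$g = 16$
$V{\left(w \right)} = -5 + w$ ($V{\left(w \right)} = w - 5 = -5 + w$)
$F = -297$ ($F = 622 - 919 = -297$)
$D = -100$ ($D = 6 + \left(\left(-5 + 16\right) - \left(115 + 2 \left(0 - -1\right)\right)\right) = 6 - \left(104 + 2 \left(0 + 1\right)\right) = 6 + \left(11 + \left(\left(1 - 2\right) - 116\right)\right) = 6 + \left(11 - 117\right) = 6 - 106 = -100$)
$F D = \left(-297\right) \left(-100\right) = 29700$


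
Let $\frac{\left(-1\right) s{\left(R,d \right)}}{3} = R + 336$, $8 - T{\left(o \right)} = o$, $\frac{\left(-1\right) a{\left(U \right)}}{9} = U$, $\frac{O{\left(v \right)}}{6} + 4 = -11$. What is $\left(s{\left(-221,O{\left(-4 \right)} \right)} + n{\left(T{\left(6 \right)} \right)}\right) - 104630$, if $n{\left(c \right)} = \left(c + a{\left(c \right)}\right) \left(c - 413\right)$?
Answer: $-98399$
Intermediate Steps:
$O{\left(v \right)} = -90$ ($O{\left(v \right)} = -24 + 6 \left(-11\right) = -24 - 66 = -90$)
$a{\left(U \right)} = - 9 U$
$T{\left(o \right)} = 8 - o$
$n{\left(c \right)} = - 8 c \left(-413 + c\right)$ ($n{\left(c \right)} = \left(c - 9 c\right) \left(c - 413\right) = - 8 c \left(-413 + c\right)$)
$s{\left(R,d \right)} = -1008 - 3 R$ ($s{\left(R,d \right)} = - 3 \left(R + 336\right) = - 3 \left(336 + R\right) = -1008 - 3 R$)
$\left(s{\left(-221,O{\left(-4 \right)} \right)} + n{\left(T{\left(6 \right)} \right)}\right) - 104630 = \left(\left(-1008 - -663\right) + 8 \left(8 - 6\right) \left(413 - \left(8 - 6\right)\right)\right) - 104630 = \left(\left(-1008 + 663\right) + 8 \left(8 - 6\right) \left(413 - \left(8 - 6\right)\right)\right) - 104630 = \left(-345 + 8 \cdot 2 \left(413 - 2\right)\right) - 104630 = \left(-345 + 8 \cdot 2 \cdot 411\right) - 104630 = \left(-345 + 6576\right) - 104630 = 6231 - 104630 = -98399$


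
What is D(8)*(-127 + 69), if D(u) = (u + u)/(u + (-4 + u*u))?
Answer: -232/17 ≈ -13.647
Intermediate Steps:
D(u) = 2*u/(-4 + u + u²) (D(u) = (2*u)/(u + (-4 + u²)) = (2*u)/(-4 + u + u²) = 2*u/(-4 + u + u²))
D(8)*(-127 + 69) = (2*8/(-4 + 8 + 8²))*(-127 + 69) = (2*8/(-4 + 8 + 64))*(-58) = (2*8/68)*(-58) = (2*8*(1/68))*(-58) = (4/17)*(-58) = -232/17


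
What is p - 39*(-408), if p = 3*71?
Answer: 16125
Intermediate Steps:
p = 213
p - 39*(-408) = 213 - 39*(-408) = 213 + 15912 = 16125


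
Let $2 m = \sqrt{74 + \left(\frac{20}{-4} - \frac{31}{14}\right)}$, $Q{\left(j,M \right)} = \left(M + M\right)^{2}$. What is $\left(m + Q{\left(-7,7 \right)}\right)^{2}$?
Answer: $\frac{\left(5488 + \sqrt{13090}\right)^{2}}{784} \approx 40034.0$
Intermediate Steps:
$Q{\left(j,M \right)} = 4 M^{2}$ ($Q{\left(j,M \right)} = \left(2 M\right)^{2} = 4 M^{2}$)
$m = \frac{\sqrt{13090}}{28}$ ($m = \frac{\sqrt{74 + \left(\frac{20}{-4} - \frac{31}{14}\right)}}{2} = \frac{\sqrt{74 + \left(20 \left(- \frac{1}{4}\right) - \frac{31}{14}\right)}}{2} = \frac{\sqrt{74 - \frac{101}{14}}}{2} = \frac{\sqrt{\frac{935}{14}}}{2} = \frac{\frac{1}{14} \sqrt{13090}}{2} = \frac{\sqrt{13090}}{28} \approx 4.0861$)
$\left(m + Q{\left(-7,7 \right)}\right)^{2} = \left(\frac{\sqrt{13090}}{28} + 4 \cdot 7^{2}\right)^{2} = \left(\frac{\sqrt{13090}}{28} + 4 \cdot 49\right)^{2} = \left(\frac{\sqrt{13090}}{28} + 196\right)^{2} = \left(196 + \frac{\sqrt{13090}}{28}\right)^{2}$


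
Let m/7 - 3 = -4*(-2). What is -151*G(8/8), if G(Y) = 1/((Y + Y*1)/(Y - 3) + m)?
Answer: -151/76 ≈ -1.9868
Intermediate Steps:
m = 77 (m = 21 + 7*(-4*(-2)) = 21 + 7*8 = 21 + 56 = 77)
G(Y) = 1/(77 + 2*Y/(-3 + Y)) (G(Y) = 1/((Y + Y*1)/(Y - 3) + 77) = 1/((Y + Y)/(-3 + Y) + 77) = 1/((2*Y)/(-3 + Y) + 77) = 1/(2*Y/(-3 + Y) + 77) = 1/(77 + 2*Y/(-3 + Y)))
-151*G(8/8) = -151*(-3 + 8/8)/(-231 + 79*(8/8)) = -151*(-3 + 8*(1/8))/(-231 + 79*(8*(1/8))) = -151*(-3 + 1)/(-231 + 79*1) = -151*(-2)/(-231 + 79) = -151*(-2)/(-152) = -(-151)*(-2)/152 = -151*1/76 = -151/76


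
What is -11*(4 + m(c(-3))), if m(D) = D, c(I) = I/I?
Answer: -55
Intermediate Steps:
c(I) = 1
-11*(4 + m(c(-3))) = -11*(4 + 1) = -11*5 = -55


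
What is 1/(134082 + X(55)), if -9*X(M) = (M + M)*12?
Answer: 3/401806 ≈ 7.4663e-6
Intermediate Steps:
X(M) = -8*M/3 (X(M) = -(M + M)*12/9 = -2*M*12/9 = -8*M/3)
1/(134082 + X(55)) = 1/(134082 - 8/3*55) = 1/(134082 - 440/3) = 1/(401806/3) = 3/401806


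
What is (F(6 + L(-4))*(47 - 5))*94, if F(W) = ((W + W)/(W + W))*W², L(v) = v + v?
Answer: 15792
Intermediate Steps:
L(v) = 2*v
F(W) = W² (F(W) = ((2*W)/((2*W)))*W² = ((2*W)*(1/(2*W)))*W² = 1*W² = W²)
(F(6 + L(-4))*(47 - 5))*94 = ((6 + 2*(-4))²*(47 - 5))*94 = ((6 - 8)²*42)*94 = ((-2)²*42)*94 = (4*42)*94 = 168*94 = 15792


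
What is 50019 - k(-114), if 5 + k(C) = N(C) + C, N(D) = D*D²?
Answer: 1531682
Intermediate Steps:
N(D) = D³
k(C) = -5 + C + C³ (k(C) = -5 + (C³ + C) = -5 + (C + C³) = -5 + C + C³)
50019 - k(-114) = 50019 - (-5 - 114 + (-114)³) = 50019 - (-5 - 114 - 1481544) = 50019 - 1*(-1481663) = 50019 + 1481663 = 1531682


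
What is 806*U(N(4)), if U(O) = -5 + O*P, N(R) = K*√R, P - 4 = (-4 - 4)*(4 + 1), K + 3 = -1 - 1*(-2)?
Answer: 112034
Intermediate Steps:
K = -2 (K = -3 + (-1 - 1*(-2)) = -3 + (-1 + 2) = -3 + 1 = -2)
P = -36 (P = 4 + (-4 - 4)*(4 + 1) = 4 - 8*5 = 4 - 40 = -36)
N(R) = -2*√R
U(O) = -5 - 36*O (U(O) = -5 + O*(-36) = -5 - 36*O)
806*U(N(4)) = 806*(-5 - (-72)*√4) = 806*(-5 - (-72)*2) = 806*(-5 - 36*(-4)) = 806*(-5 + 144) = 806*139 = 112034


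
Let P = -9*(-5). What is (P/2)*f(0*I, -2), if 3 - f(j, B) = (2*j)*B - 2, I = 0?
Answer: 225/2 ≈ 112.50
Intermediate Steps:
P = 45
f(j, B) = 5 - 2*B*j (f(j, B) = 3 - ((2*j)*B - 2) = 3 - (2*B*j - 2) = 3 - (-2 + 2*B*j) = 3 + (2 - 2*B*j) = 5 - 2*B*j)
(P/2)*f(0*I, -2) = (45/2)*(5 - 2*(-2)*0*0) = (45*(1/2))*(5 - 2*(-2)*0) = 45*(5 + 0)/2 = (45/2)*5 = 225/2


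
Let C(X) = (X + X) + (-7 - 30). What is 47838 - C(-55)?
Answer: 47985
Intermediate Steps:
C(X) = -37 + 2*X (C(X) = 2*X - 37 = -37 + 2*X)
47838 - C(-55) = 47838 - (-37 + 2*(-55)) = 47838 - (-37 - 110) = 47838 - 1*(-147) = 47838 + 147 = 47985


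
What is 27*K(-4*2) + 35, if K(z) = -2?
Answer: -19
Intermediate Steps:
27*K(-4*2) + 35 = 27*(-2) + 35 = -54 + 35 = -19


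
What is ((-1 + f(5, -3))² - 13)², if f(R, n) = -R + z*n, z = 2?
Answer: 17161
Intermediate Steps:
f(R, n) = -R + 2*n
((-1 + f(5, -3))² - 13)² = ((-1 + (-1*5 + 2*(-3)))² - 13)² = ((-1 + (-5 - 6))² - 13)² = ((-1 - 11)² - 13)² = ((-12)² - 13)² = (144 - 13)² = 131² = 17161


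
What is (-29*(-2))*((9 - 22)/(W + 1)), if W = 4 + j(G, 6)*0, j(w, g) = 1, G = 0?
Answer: -754/5 ≈ -150.80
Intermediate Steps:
W = 4 (W = 4 + 1*0 = 4 + 0 = 4)
(-29*(-2))*((9 - 22)/(W + 1)) = (-29*(-2))*((9 - 22)/(4 + 1)) = 58*(-13/5) = -754/5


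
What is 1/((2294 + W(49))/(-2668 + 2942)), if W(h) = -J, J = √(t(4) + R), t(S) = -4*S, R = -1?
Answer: 628556/5262453 + 274*I*√17/5262453 ≈ 0.11944 + 0.00021468*I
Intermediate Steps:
J = I*√17 (J = √(-4*4 - 1) = √(-16 - 1) = √(-17) = I*√17 ≈ 4.1231*I)
W(h) = -I*√17
1/((2294 + W(49))/(-2668 + 2942)) = 1/((2294 - I*√17)/(-2668 + 2942)) = 1/((2294 - I*√17)/274) = 1/((2294 - I*√17)*(1/274)) = 1/(1147/137 - I*√17/274)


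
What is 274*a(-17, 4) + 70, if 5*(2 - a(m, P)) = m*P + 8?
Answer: 3906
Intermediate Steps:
a(m, P) = ⅖ - P*m/5 (a(m, P) = 2 - (m*P + 8)/5 = 2 - (P*m + 8)/5 = 2 - (8 + P*m)/5 = 2 + (-8/5 - P*m/5) = ⅖ - P*m/5)
274*a(-17, 4) + 70 = 274*(⅖ - ⅕*4*(-17)) + 70 = 274*(⅖ + 68/5) + 70 = 274*14 + 70 = 3836 + 70 = 3906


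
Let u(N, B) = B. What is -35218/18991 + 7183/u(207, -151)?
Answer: -141730271/2867641 ≈ -49.424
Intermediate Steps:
-35218/18991 + 7183/u(207, -151) = -35218/18991 + 7183/(-151) = -35218*1/18991 + 7183*(-1/151) = -35218/18991 - 7183/151 = -141730271/2867641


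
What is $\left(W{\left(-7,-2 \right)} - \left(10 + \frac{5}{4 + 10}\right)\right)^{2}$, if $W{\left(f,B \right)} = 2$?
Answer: $\frac{13689}{196} \approx 69.842$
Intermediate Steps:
$\left(W{\left(-7,-2 \right)} - \left(10 + \frac{5}{4 + 10}\right)\right)^{2} = \left(2 - \left(10 + \frac{5}{4 + 10}\right)\right)^{2} = \left(2 - \left(10 + \frac{5}{14}\right)\right)^{2} = \left(2 - \frac{145}{14}\right)^{2} = \left(- \frac{117}{14}\right)^{2} = \frac{13689}{196}$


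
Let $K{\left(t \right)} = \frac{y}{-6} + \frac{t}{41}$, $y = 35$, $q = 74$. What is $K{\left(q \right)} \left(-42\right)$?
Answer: $\frac{6937}{41} \approx 169.2$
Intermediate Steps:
$K{\left(t \right)} = - \frac{35}{6} + \frac{t}{41}$ ($K{\left(t \right)} = \frac{35}{-6} + \frac{t}{41} = 35 \left(- \frac{1}{6}\right) + t \frac{1}{41} = - \frac{35}{6} + \frac{t}{41}$)
$K{\left(q \right)} \left(-42\right) = \left(- \frac{35}{6} + \frac{1}{41} \cdot 74\right) \left(-42\right) = \left(- \frac{35}{6} + \frac{74}{41}\right) \left(-42\right) = \left(- \frac{991}{246}\right) \left(-42\right) = \frac{6937}{41}$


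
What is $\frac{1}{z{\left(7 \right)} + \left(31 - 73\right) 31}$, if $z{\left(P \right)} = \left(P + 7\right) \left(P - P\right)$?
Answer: $- \frac{1}{1302} \approx -0.00076805$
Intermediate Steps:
$z{\left(P \right)} = 0$ ($z{\left(P \right)} = \left(7 + P\right) 0 = 0$)
$\frac{1}{z{\left(7 \right)} + \left(31 - 73\right) 31} = \frac{1}{0 + \left(31 - 73\right) 31} = \frac{1}{0 - 1302} = \frac{1}{-1302} = - \frac{1}{1302}$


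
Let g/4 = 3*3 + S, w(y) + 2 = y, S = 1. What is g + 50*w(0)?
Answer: -60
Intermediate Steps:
w(y) = -2 + y
g = 40 (g = 4*(3*3 + 1) = 4*(9 + 1) = 4*10 = 40)
g + 50*w(0) = 40 + 50*(-2 + 0) = 40 + 50*(-2) = 40 - 100 = -60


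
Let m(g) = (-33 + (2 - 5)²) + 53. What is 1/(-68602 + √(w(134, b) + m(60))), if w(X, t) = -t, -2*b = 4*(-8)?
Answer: -68602/4706234391 - √13/4706234391 ≈ -1.4578e-5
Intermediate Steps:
b = 16 (b = -2*(-8) = -½*(-32) = 16)
m(g) = 29 (m(g) = (-33 + (-3)²) + 53 = (-33 + 9) + 53 = -24 + 53 = 29)
1/(-68602 + √(w(134, b) + m(60))) = 1/(-68602 + √(-1*16 + 29)) = 1/(-68602 + √(-16 + 29)) = 1/(-68602 + √13)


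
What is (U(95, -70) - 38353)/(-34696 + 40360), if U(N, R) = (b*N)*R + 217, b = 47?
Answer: -175343/2832 ≈ -61.915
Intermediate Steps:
U(N, R) = 217 + 47*N*R (U(N, R) = (47*N)*R + 217 = 47*N*R + 217 = 217 + 47*N*R)
(U(95, -70) - 38353)/(-34696 + 40360) = ((217 + 47*95*(-70)) - 38353)/(-34696 + 40360) = ((217 - 312550) - 38353)/5664 = (-312333 - 38353)*(1/5664) = -350686*1/5664 = -175343/2832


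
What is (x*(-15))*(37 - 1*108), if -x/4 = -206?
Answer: 877560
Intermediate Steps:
x = 824 (x = -4*(-206) = 824)
(x*(-15))*(37 - 1*108) = (824*(-15))*(37 - 1*108) = -12360*(37 - 108) = -12360*(-71) = 877560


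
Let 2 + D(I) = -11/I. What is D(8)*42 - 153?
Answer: -1179/4 ≈ -294.75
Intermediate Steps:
D(I) = -2 - 11/I
D(8)*42 - 153 = (-2 - 11/8)*42 - 153 = -27/8*42 - 153 = -567/4 - 153 = -1179/4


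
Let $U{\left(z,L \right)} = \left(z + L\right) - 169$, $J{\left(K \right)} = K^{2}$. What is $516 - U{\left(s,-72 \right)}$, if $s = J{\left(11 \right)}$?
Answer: $636$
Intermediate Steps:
$s = 121$ ($s = 11^{2} = 121$)
$U{\left(z,L \right)} = -169 + L + z$ ($U{\left(z,L \right)} = \left(L + z\right) - 169 = -169 + L + z$)
$516 - U{\left(s,-72 \right)} = 516 - \left(-169 - 72 + 121\right) = 516 - -120 = 516 + 120 = 636$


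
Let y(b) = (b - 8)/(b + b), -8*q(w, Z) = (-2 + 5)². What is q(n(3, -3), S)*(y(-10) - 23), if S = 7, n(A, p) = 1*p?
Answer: 1989/80 ≈ 24.862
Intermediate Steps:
n(A, p) = p
q(w, Z) = -9/8 (q(w, Z) = -(-2 + 5)²/8 = -⅛*3² = -⅛*9 = -9/8)
y(b) = (-8 + b)/(2*b) (y(b) = (-8 + b)/((2*b)) = (-8 + b)*(1/(2*b)) = (-8 + b)/(2*b))
q(n(3, -3), S)*(y(-10) - 23) = -9*((½)*(-8 - 10)/(-10) - 23)/8 = -9*((½)*(-⅒)*(-18) - 23)/8 = -9*(9/10 - 23)/8 = -9/8*(-221/10) = 1989/80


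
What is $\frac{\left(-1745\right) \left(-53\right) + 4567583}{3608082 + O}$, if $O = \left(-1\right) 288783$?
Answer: $\frac{1553356}{1106433} \approx 1.4039$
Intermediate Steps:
$O = -288783$
$\frac{\left(-1745\right) \left(-53\right) + 4567583}{3608082 + O} = \frac{\left(-1745\right) \left(-53\right) + 4567583}{3608082 - 288783} = \frac{92485 + 4567583}{3319299} = 4660068 \cdot \frac{1}{3319299} = \frac{1553356}{1106433}$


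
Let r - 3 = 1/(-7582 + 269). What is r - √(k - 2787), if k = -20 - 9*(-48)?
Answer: 21938/7313 - 5*I*√95 ≈ 2.9999 - 48.734*I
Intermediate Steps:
r = 21938/7313 (r = 3 + 1/(-7582 + 269) = 3 + 1/(-7313) = 3 - 1/7313 = 21938/7313 ≈ 2.9999)
k = 412 (k = -20 + 432 = 412)
r - √(k - 2787) = 21938/7313 - √(412 - 2787) = 21938/7313 - √(-2375) = 21938/7313 - 5*I*√95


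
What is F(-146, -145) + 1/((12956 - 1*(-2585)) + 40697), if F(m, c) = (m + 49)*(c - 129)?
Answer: 1494693565/56238 ≈ 26578.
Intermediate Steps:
F(m, c) = (-129 + c)*(49 + m) (F(m, c) = (49 + m)*(-129 + c) = (-129 + c)*(49 + m))
F(-146, -145) + 1/((12956 - 1*(-2585)) + 40697) = (-6321 - 129*(-146) + 49*(-145) - 145*(-146)) + 1/((12956 - 1*(-2585)) + 40697) = (-6321 + 18834 - 7105 + 21170) + 1/((12956 + 2585) + 40697) = 26578 + 1/(15541 + 40697) = 26578 + 1/56238 = 1494693565/56238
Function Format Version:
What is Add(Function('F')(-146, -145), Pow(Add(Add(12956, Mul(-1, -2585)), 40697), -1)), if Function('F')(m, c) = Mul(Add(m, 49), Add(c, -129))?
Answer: Rational(1494693565, 56238) ≈ 26578.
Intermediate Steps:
Function('F')(m, c) = Mul(Add(-129, c), Add(49, m)) (Function('F')(m, c) = Mul(Add(49, m), Add(-129, c)) = Mul(Add(-129, c), Add(49, m)))
Add(Function('F')(-146, -145), Pow(Add(Add(12956, Mul(-1, -2585)), 40697), -1)) = Add(Add(-6321, Mul(-129, -146), Mul(49, -145), Mul(-145, -146)), Pow(Add(Add(12956, Mul(-1, -2585)), 40697), -1)) = Add(Add(-6321, 18834, -7105, 21170), Pow(Add(Add(12956, 2585), 40697), -1)) = Add(26578, Pow(Add(15541, 40697), -1)) = Add(26578, Pow(56238, -1)) = Add(26578, Rational(1, 56238)) = Rational(1494693565, 56238)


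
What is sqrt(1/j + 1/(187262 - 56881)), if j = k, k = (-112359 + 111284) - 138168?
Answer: sqrt(160886433708546)/18154641583 ≈ 0.00069867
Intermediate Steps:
k = -139243 (k = -1075 - 138168 = -139243)
j = -139243
sqrt(1/j + 1/(187262 - 56881)) = sqrt(1/(-139243) + 1/(187262 - 56881)) = sqrt(-1/139243 + 1/130381) = sqrt(8862/18154641583) = sqrt(160886433708546)/18154641583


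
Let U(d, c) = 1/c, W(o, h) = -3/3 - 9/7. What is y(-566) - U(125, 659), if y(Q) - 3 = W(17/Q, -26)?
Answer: 3288/4613 ≈ 0.71277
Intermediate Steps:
W(o, h) = -16/7 (W(o, h) = -3*1/3 - 9*1/7 = -1 - 9/7 = -16/7)
y(Q) = 5/7 (y(Q) = 3 - 16/7 = 5/7)
y(-566) - U(125, 659) = 5/7 - 1/659 = 3288/4613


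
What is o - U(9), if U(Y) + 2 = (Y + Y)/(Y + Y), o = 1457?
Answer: 1458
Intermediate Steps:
U(Y) = -1 (U(Y) = -2 + (Y + Y)/(Y + Y) = -2 + (2*Y)/((2*Y)) = -2 + (2*Y)*(1/(2*Y)) = -2 + 1 = -1)
o - U(9) = 1457 - 1*(-1) = 1457 + 1 = 1458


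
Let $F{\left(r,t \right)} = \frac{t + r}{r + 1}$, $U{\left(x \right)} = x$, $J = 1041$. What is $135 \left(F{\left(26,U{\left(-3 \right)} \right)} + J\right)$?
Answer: $140650$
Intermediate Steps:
$F{\left(r,t \right)} = \frac{r + t}{1 + r}$
$135 \left(F{\left(26,U{\left(-3 \right)} \right)} + J\right) = 135 \left(\frac{26 - 3}{1 + 26} + 1041\right) = 135 \left(\frac{1}{27} \cdot 23 + 1041\right) = 135 \left(\frac{23}{27} + 1041\right) = 135 \cdot \frac{28130}{27} = 140650$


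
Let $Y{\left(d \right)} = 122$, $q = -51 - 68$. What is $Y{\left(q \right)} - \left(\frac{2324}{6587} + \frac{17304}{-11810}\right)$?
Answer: $\frac{684086882}{5556605} \approx 123.11$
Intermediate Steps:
$q = -119$
$Y{\left(q \right)} - \left(\frac{2324}{6587} + \frac{17304}{-11810}\right) = 122 - \left(\frac{2324}{6587} + \frac{17304}{-11810}\right) = 122 - \left(2324 \cdot \frac{1}{6587} + 17304 \left(- \frac{1}{11810}\right)\right) = 122 - \left(\frac{332}{941} - \frac{8652}{5905}\right) = 122 - - \frac{6181072}{5556605} = 122 + \frac{6181072}{5556605} = \frac{684086882}{5556605}$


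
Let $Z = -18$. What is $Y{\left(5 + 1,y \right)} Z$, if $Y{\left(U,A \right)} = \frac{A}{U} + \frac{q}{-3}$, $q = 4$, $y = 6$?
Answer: $6$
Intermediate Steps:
$Y{\left(U,A \right)} = - \frac{4}{3} + \frac{A}{U}$ ($Y{\left(U,A \right)} = \frac{A}{U} + \frac{4}{-3} = \frac{A}{U} + 4 \left(- \frac{1}{3}\right) = \frac{A}{U} - \frac{4}{3} = - \frac{4}{3} + \frac{A}{U}$)
$Y{\left(5 + 1,y \right)} Z = \left(- \frac{4}{3} + \frac{6}{5 + 1}\right) \left(-18\right) = \left(- \frac{4}{3} + \frac{6}{6}\right) \left(-18\right) = \left(- \frac{4}{3} + 6 \cdot \frac{1}{6}\right) \left(-18\right) = \left(- \frac{4}{3} + 1\right) \left(-18\right) = \left(- \frac{1}{3}\right) \left(-18\right) = 6$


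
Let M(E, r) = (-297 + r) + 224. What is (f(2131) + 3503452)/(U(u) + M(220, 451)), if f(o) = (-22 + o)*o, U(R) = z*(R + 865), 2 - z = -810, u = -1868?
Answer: -1142533/116294 ≈ -9.8245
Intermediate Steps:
z = 812 (z = 2 - 1*(-810) = 2 + 810 = 812)
U(R) = 702380 + 812*R (U(R) = 812*(R + 865) = 812*(865 + R) = 702380 + 812*R)
f(o) = o*(-22 + o)
M(E, r) = -73 + r
(f(2131) + 3503452)/(U(u) + M(220, 451)) = (2131*(-22 + 2131) + 3503452)/((702380 + 812*(-1868)) + (-73 + 451)) = (2131*2109 + 3503452)/((702380 - 1516816) + 378) = (4494279 + 3503452)/(-814436 + 378) = 7997731/(-814058) = 7997731*(-1/814058) = -1142533/116294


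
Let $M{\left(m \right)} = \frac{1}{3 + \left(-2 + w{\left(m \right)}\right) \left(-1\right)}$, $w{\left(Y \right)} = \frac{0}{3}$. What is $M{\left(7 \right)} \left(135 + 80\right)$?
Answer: $43$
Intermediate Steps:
$w{\left(Y \right)} = 0$ ($w{\left(Y \right)} = 0 \cdot \frac{1}{3} = 0$)
$M{\left(m \right)} = \frac{1}{5}$ ($M{\left(m \right)} = \frac{1}{3 + \left(-2 + 0\right) \left(-1\right)} = \frac{1}{3 - -2} = \frac{1}{3 + 2} = \frac{1}{5}$)
$M{\left(7 \right)} \left(135 + 80\right) = \frac{135 + 80}{5} = \frac{1}{5} \cdot 215 = 43$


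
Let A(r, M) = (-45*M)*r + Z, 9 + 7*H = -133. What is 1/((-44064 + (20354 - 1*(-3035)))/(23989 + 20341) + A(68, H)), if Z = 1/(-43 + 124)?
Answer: 5027022/312046517437 ≈ 1.6110e-5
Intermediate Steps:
H = -142/7 (H = -9/7 + (1/7)*(-133) = -9/7 - 19 = -142/7 ≈ -20.286)
Z = 1/81 ≈ 0.012346
A(r, M) = 1/81 - 45*M*r (A(r, M) = (-45*M)*r + 1/81 = -45*M*r + 1/81 = 1/81 - 45*M*r)
1/((-44064 + (20354 - 1*(-3035)))/(23989 + 20341) + A(68, H)) = 1/((-44064 + (20354 - 1*(-3035)))/(23989 + 20341) + (1/81 - 45*(-142/7)*68)) = 1/((-44064 + (20354 + 3035))/44330 + (1/81 + 434520/7)) = 1/((-44064 + 23389)*(1/44330) + 35196127/567) = 1/(-20675*1/44330 + 35196127/567) = 1/(-4135/8866 + 35196127/567) = 1/(312046517437/5027022) = 5027022/312046517437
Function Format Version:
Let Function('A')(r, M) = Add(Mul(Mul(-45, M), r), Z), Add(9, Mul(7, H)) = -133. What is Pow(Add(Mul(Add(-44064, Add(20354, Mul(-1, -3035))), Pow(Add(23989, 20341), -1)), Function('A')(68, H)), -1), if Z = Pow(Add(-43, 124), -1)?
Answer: Rational(5027022, 312046517437) ≈ 1.6110e-5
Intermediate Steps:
H = Rational(-142, 7) (H = Add(Rational(-9, 7), Mul(Rational(1, 7), -133)) = Add(Rational(-9, 7), -19) = Rational(-142, 7) ≈ -20.286)
Z = Rational(1, 81) (Z = Pow(81, -1) = Rational(1, 81) ≈ 0.012346)
Function('A')(r, M) = Add(Rational(1, 81), Mul(-45, M, r)) (Function('A')(r, M) = Add(Mul(Mul(-45, M), r), Rational(1, 81)) = Add(Mul(-45, M, r), Rational(1, 81)) = Add(Rational(1, 81), Mul(-45, M, r)))
Pow(Add(Mul(Add(-44064, Add(20354, Mul(-1, -3035))), Pow(Add(23989, 20341), -1)), Function('A')(68, H)), -1) = Pow(Add(Mul(Add(-44064, Add(20354, Mul(-1, -3035))), Pow(Add(23989, 20341), -1)), Add(Rational(1, 81), Mul(-45, Rational(-142, 7), 68))), -1) = Pow(Add(Mul(Add(-44064, Add(20354, 3035)), Pow(44330, -1)), Add(Rational(1, 81), Rational(434520, 7))), -1) = Pow(Add(Mul(Add(-44064, 23389), Rational(1, 44330)), Rational(35196127, 567)), -1) = Pow(Add(Mul(-20675, Rational(1, 44330)), Rational(35196127, 567)), -1) = Pow(Add(Rational(-4135, 8866), Rational(35196127, 567)), -1) = Pow(Rational(312046517437, 5027022), -1) = Rational(5027022, 312046517437)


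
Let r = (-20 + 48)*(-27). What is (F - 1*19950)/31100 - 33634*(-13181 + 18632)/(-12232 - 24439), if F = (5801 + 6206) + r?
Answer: 5701521846371/1140468100 ≈ 4999.3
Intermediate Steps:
r = -756 (r = 28*(-27) = -756)
F = 11251 (F = (5801 + 6206) - 756 = 12007 - 756 = 11251)
(F - 1*19950)/31100 - 33634*(-13181 + 18632)/(-12232 - 24439) = (11251 - 1*19950)/31100 - 33634*(-13181 + 18632)/(-12232 - 24439) = (11251 - 19950)*(1/31100) - 33634/((-36671/5451)) = -8699*1/31100 - 33634/((-36671*1/5451)) = -8699/31100 - 33634/(-36671/5451) = -8699/31100 - 33634*(-5451/36671) = -8699/31100 + 183338934/36671 = 5701521846371/1140468100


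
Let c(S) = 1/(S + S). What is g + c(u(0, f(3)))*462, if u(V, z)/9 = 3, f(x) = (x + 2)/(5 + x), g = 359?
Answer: 3308/9 ≈ 367.56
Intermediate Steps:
f(x) = (2 + x)/(5 + x)
u(V, z) = 27 (u(V, z) = 9*3 = 27)
c(S) = 1/(2*S)
g + c(u(0, f(3)))*462 = 359 + ((1/2)/27)*462 = 359 + ((1/2)*(1/27))*462 = 359 + (1/54)*462 = 359 + 77/9 = 3308/9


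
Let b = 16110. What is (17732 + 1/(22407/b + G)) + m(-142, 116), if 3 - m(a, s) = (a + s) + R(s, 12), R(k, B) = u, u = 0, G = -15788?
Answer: 1505672624881/84774091 ≈ 17761.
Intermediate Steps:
R(k, B) = 0
m(a, s) = 3 - a - s (m(a, s) = 3 - ((a + s) + 0) = 3 - (a + s) = 3 + (-a - s) = 3 - a - s)
(17732 + 1/(22407/b + G)) + m(-142, 116) = (17732 + 1/(22407/16110 - 15788)) + (3 - 1*(-142) - 1*116) = (17732 + 1/(22407*(1/16110) - 15788)) + (3 + 142 - 116) = (17732 + 1/(7469/5370 - 15788)) + 29 = (17732 + 1/(-84774091/5370)) + 29 = (17732 - 5370/84774091) + 29 = 1503214176242/84774091 + 29 = 1505672624881/84774091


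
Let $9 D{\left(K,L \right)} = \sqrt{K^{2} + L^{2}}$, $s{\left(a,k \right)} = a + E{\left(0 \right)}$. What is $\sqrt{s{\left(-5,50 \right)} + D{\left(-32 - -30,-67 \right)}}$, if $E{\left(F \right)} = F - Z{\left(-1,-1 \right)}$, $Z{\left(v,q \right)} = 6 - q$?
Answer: $\frac{\sqrt{-108 + \sqrt{4493}}}{3} \approx 2.1336 i$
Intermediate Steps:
$E{\left(F \right)} = -7 + F$ ($E{\left(F \right)} = F - \left(6 - -1\right) = F - \left(6 + 1\right) = F - 7 = -7 + F$)
$s{\left(a,k \right)} = -7 + a$ ($s{\left(a,k \right)} = a + \left(-7 + 0\right) = a - 7 = -7 + a$)
$D{\left(K,L \right)} = \frac{\sqrt{K^{2} + L^{2}}}{9}$
$\sqrt{s{\left(-5,50 \right)} + D{\left(-32 - -30,-67 \right)}} = \sqrt{\left(-7 - 5\right) + \frac{\sqrt{\left(-32 - -30\right)^{2} + \left(-67\right)^{2}}}{9}} = \sqrt{-12 + \frac{\sqrt{\left(-32 + 30\right)^{2} + 4489}}{9}} = \sqrt{-12 + \frac{\sqrt{\left(-2\right)^{2} + 4489}}{9}} = \sqrt{-12 + \frac{\sqrt{4 + 4489}}{9}} = \sqrt{-12 + \frac{\sqrt{4493}}{9}}$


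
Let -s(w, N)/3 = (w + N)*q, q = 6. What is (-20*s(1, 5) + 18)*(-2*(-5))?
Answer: 21780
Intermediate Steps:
s(w, N) = -18*N - 18*w (s(w, N) = -3*(w + N)*6 = -3*(N + w)*6 = -3*(6*N + 6*w) = -18*N - 18*w)
(-20*s(1, 5) + 18)*(-2*(-5)) = (-20*(-18*5 - 18*1) + 18)*(-2*(-5)) = (-20*(-90 - 18) + 18)*10 = (-20*(-108) + 18)*10 = (2160 + 18)*10 = 2178*10 = 21780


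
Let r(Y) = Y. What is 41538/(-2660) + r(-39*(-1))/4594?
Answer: -3405747/218215 ≈ -15.607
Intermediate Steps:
41538/(-2660) + r(-39*(-1))/4594 = 41538/(-2660) - 39*(-1)/4594 = 41538*(-1/2660) + 39*(1/4594) = -2967/190 + 39/4594 = -3405747/218215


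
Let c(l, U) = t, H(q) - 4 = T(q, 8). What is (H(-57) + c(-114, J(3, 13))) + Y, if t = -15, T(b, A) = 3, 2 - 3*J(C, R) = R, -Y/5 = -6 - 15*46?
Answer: 3472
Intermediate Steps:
Y = 3480 (Y = -5*(-6 - 15*46) = -5*(-6 - 690) = -5*(-696) = 3480)
J(C, R) = ⅔ - R/3
H(q) = 7 (H(q) = 4 + 3 = 7)
c(l, U) = -15
(H(-57) + c(-114, J(3, 13))) + Y = (7 - 15) + 3480 = -8 + 3480 = 3472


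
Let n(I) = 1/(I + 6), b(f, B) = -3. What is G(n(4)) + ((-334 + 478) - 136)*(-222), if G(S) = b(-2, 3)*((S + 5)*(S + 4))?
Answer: -183873/100 ≈ -1838.7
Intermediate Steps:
n(I) = 1/(6 + I)
G(S) = -3*(4 + S)*(5 + S) (G(S) = -3*(S + 5)*(S + 4) = -3*(5 + S)*(4 + S) = -3*(4 + S)*(5 + S))
G(n(4)) + ((-334 + 478) - 136)*(-222) = (-60 - 27/(6 + 4) - 3/(6 + 4)²) + ((-334 + 478) - 136)*(-222) = (-60 - 27/10 - 3*(1/10)²) + (144 - 136)*(-222) = (-60 - 27*⅒ - 3*(⅒)²) + 8*(-222) = (-60 - 27/10 - 3*1/100) - 1776 = (-60 - 27/10 - 3/100) - 1776 = -6273/100 - 1776 = -183873/100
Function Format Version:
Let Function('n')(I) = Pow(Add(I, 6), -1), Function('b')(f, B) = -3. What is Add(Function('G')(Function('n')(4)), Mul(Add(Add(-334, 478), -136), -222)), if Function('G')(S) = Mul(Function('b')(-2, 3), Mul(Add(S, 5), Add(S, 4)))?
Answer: Rational(-183873, 100) ≈ -1838.7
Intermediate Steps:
Function('n')(I) = Pow(Add(6, I), -1)
Function('G')(S) = Mul(-3, Add(4, S), Add(5, S)) (Function('G')(S) = Mul(-3, Mul(Add(S, 5), Add(S, 4))) = Mul(-3, Mul(Add(5, S), Add(4, S))) = Mul(-3, Mul(Add(4, S), Add(5, S))) = Mul(-3, Add(4, S), Add(5, S)))
Add(Function('G')(Function('n')(4)), Mul(Add(Add(-334, 478), -136), -222)) = Add(Add(-60, Mul(-27, Pow(Add(6, 4), -1)), Mul(-3, Pow(Pow(Add(6, 4), -1), 2))), Mul(Add(Add(-334, 478), -136), -222)) = Add(Add(-60, Mul(-27, Pow(10, -1)), Mul(-3, Pow(Pow(10, -1), 2))), Mul(Add(144, -136), -222)) = Add(Add(-60, Mul(-27, Rational(1, 10)), Mul(-3, Pow(Rational(1, 10), 2))), Mul(8, -222)) = Add(Add(-60, Rational(-27, 10), Mul(-3, Rational(1, 100))), -1776) = Add(Add(-60, Rational(-27, 10), Rational(-3, 100)), -1776) = Add(Rational(-6273, 100), -1776) = Rational(-183873, 100)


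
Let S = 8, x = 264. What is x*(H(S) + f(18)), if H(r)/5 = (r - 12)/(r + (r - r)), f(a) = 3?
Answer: 132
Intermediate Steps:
H(r) = 5*(-12 + r)/r (H(r) = 5*((r - 12)/(r + (r - r))) = 5*((-12 + r)/(r + 0)) = 5*((-12 + r)/r) = 5*(-12 + r)/r)
x*(H(S) + f(18)) = 264*((5 - 60/8) + 3) = 264*((5 - 60*⅛) + 3) = 264*((5 - 15/2) + 3) = 264*(-5/2 + 3) = 264*(½) = 132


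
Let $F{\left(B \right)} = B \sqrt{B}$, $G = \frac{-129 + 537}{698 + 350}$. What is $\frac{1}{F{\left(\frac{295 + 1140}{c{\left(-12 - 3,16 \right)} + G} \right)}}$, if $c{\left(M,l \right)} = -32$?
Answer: $\frac{101 i \sqrt{463085}}{21022225} \approx 0.0032694 i$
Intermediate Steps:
$G = \frac{51}{131}$ ($G = \frac{408}{1048} = 408 \cdot \frac{1}{1048} = \frac{51}{131} \approx 0.38931$)
$F{\left(B \right)} = B^{\frac{3}{2}}$
$\frac{1}{F{\left(\frac{295 + 1140}{c{\left(-12 - 3,16 \right)} + G} \right)}} = \frac{1}{\left(\frac{295 + 1140}{-32 + \frac{51}{131}}\right)^{\frac{3}{2}}} = \frac{1}{\left(\frac{1435}{- \frac{4141}{131}}\right)^{\frac{3}{2}}} = \frac{1}{\left(1435 \left(- \frac{131}{4141}\right)\right)^{\frac{3}{2}}} = \frac{1}{\left(- \frac{4585}{101}\right)^{\frac{3}{2}}} = \frac{1}{\left(- \frac{4585}{10201}\right) i \sqrt{463085}} = \frac{101 i \sqrt{463085}}{21022225}$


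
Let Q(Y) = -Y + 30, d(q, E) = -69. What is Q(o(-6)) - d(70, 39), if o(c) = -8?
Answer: 107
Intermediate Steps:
Q(Y) = 30 - Y
Q(o(-6)) - d(70, 39) = (30 - 1*(-8)) - 1*(-69) = (30 + 8) + 69 = 38 + 69 = 107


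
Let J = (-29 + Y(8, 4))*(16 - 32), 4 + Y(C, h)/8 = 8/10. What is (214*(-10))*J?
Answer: -1869504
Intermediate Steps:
Y(C, h) = -128/5 (Y(C, h) = -32 + 8*(8/10) = -32 + 8*(8*(⅒)) = -32 + 8*(⅘) = -32 + 32/5 = -128/5)
J = 4368/5 (J = (-29 - 128/5)*(16 - 32) = -273/5*(-16) = 4368/5 ≈ 873.60)
(214*(-10))*J = (214*(-10))*(4368/5) = -2140*4368/5 = -1869504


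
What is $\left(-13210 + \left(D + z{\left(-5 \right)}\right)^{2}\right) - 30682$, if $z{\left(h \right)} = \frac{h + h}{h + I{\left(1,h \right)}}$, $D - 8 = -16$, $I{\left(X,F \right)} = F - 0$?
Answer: $-43843$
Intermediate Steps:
$I{\left(X,F \right)} = F$ ($I{\left(X,F \right)} = F + 0 = F$)
$D = -8$ ($D = 8 - 16 = -8$)
$z{\left(h \right)} = 1$ ($z{\left(h \right)} = \frac{h + h}{h + h} = \frac{2 h}{2 h} = 2 h \frac{1}{2 h} = 1$)
$\left(-13210 + \left(D + z{\left(-5 \right)}\right)^{2}\right) - 30682 = \left(-13210 + \left(-8 + 1\right)^{2}\right) - 30682 = \left(-13210 + \left(-7\right)^{2}\right) - 30682 = \left(-13210 + 49\right) - 30682 = -13161 - 30682 = -43843$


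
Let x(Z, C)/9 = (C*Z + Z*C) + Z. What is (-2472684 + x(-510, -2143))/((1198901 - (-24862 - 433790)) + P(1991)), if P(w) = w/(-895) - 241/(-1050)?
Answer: 3231887834700/311536711379 ≈ 10.374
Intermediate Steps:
x(Z, C) = 9*Z + 18*C*Z (x(Z, C) = 9*((C*Z + Z*C) + Z) = 9*((C*Z + C*Z) + Z) = 9*(2*C*Z + Z) = 9*(Z + 2*C*Z) = 9*Z + 18*C*Z)
P(w) = 241/1050 - w/895 (P(w) = w*(-1/895) - 241*(-1/1050) = -w/895 + 241/1050 = 241/1050 - w/895)
(-2472684 + x(-510, -2143))/((1198901 - (-24862 - 433790)) + P(1991)) = (-2472684 + 9*(-510)*(1 + 2*(-2143)))/((1198901 - (-24862 - 433790)) + (241/1050 - 1/895*1991)) = (-2472684 + 9*(-510)*(1 - 4286))/((1198901 - 1*(-458652)) + (241/1050 - 1991/895)) = (-2472684 + 9*(-510)*(-4285))/((1198901 + 458652) - 374971/187950) = (-2472684 + 19668150)/(1657553 - 374971/187950) = 17195466/(311536711379/187950) = 17195466*(187950/311536711379) = 3231887834700/311536711379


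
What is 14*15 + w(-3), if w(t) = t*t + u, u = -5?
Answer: 214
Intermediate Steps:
w(t) = -5 + t**2 (w(t) = t*t - 5 = t**2 - 5 = -5 + t**2)
14*15 + w(-3) = 14*15 + (-5 + (-3)**2) = 210 + (-5 + 9) = 210 + 4 = 214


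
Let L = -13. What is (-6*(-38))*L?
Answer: -2964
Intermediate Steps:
(-6*(-38))*L = -6*(-38)*(-13) = 228*(-13) = -2964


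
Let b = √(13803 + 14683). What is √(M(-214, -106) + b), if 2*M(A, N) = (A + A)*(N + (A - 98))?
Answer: √(89452 + √28486) ≈ 299.37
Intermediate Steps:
M(A, N) = A*(-98 + A + N) (M(A, N) = ((A + A)*(N + (A - 98)))/2 = ((2*A)*(N + (-98 + A)))/2 = ((2*A)*(-98 + A + N))/2 = (2*A*(-98 + A + N))/2 = A*(-98 + A + N))
b = √28486 ≈ 168.78
√(M(-214, -106) + b) = √(-214*(-98 - 214 - 106) + √28486) = √(-214*(-418) + √28486) = √(89452 + √28486)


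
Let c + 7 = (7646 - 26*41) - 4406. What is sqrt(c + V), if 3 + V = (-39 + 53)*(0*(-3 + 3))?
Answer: 2*sqrt(541) ≈ 46.519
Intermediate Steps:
V = -3 (V = -3 + (-39 + 53)*(0*(-3 + 3)) = -3 + 14*(0*0) = -3 + 14*0 = -3 + 0 = -3)
c = 2167 (c = -7 + ((7646 - 26*41) - 4406) = -7 + ((7646 - 1066) - 4406) = -7 + (6580 - 4406) = -7 + 2174 = 2167)
sqrt(c + V) = sqrt(2167 - 3) = sqrt(2164) = 2*sqrt(541)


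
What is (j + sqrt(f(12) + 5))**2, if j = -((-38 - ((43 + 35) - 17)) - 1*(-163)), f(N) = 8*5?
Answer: 4141 - 384*sqrt(5) ≈ 3282.4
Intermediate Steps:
f(N) = 40
j = -64 (j = -((-38 - (78 - 17)) + 163) = -((-38 - 1*61) + 163) = -((-38 - 61) + 163) = -(-99 + 163) = -1*64 = -64)
(j + sqrt(f(12) + 5))**2 = (-64 + sqrt(40 + 5))**2 = (-64 + sqrt(45))**2 = (-64 + 3*sqrt(5))**2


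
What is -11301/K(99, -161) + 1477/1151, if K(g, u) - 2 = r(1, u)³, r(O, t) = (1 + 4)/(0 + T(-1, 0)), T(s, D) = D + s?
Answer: 4396374/47191 ≈ 93.161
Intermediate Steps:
r(O, t) = -5 (r(O, t) = (1 + 4)/(0 + (0 - 1)) = 5/(0 - 1) = 5/(-1) = 5*(-1) = -5)
K(g, u) = -123 (K(g, u) = 2 + (-5)³ = 2 - 125 = -123)
-11301/K(99, -161) + 1477/1151 = -11301/(-123) + 1477/1151 = -11301*(-1/123) + 1477*(1/1151) = 3767/41 + 1477/1151 = 4396374/47191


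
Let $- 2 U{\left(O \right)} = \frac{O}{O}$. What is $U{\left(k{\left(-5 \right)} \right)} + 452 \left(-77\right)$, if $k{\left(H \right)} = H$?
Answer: $- \frac{69609}{2} \approx -34805.0$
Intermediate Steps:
$U{\left(O \right)} = - \frac{1}{2}$ ($U{\left(O \right)} = - \frac{O \frac{1}{O}}{2} = \left(- \frac{1}{2}\right) 1 = - \frac{1}{2}$)
$U{\left(k{\left(-5 \right)} \right)} + 452 \left(-77\right) = - \frac{1}{2} + 452 \left(-77\right) = - \frac{1}{2} - 34804 = - \frac{69609}{2}$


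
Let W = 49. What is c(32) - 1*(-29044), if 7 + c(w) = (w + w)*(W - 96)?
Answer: 26029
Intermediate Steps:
c(w) = -7 - 94*w (c(w) = -7 + (w + w)*(49 - 96) = -7 + (2*w)*(-47) = -7 - 94*w)
c(32) - 1*(-29044) = (-7 - 94*32) - 1*(-29044) = (-7 - 3008) + 29044 = -3015 + 29044 = 26029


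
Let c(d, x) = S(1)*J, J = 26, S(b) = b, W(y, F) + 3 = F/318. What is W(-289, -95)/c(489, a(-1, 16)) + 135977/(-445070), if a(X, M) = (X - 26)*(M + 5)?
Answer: -795568133/1839919380 ≈ -0.43239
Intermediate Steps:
W(y, F) = -3 + F/318
a(X, M) = (-26 + X)*(5 + M)
c(d, x) = 26 (c(d, x) = 1*26 = 26)
W(-289, -95)/c(489, a(-1, 16)) + 135977/(-445070) = (-3 + (1/318)*(-95))/26 + 135977/(-445070) = (-3 - 95/318)*(1/26) + 135977*(-1/445070) = -1049/318*1/26 - 135977/445070 = -1049/8268 - 135977/445070 = -795568133/1839919380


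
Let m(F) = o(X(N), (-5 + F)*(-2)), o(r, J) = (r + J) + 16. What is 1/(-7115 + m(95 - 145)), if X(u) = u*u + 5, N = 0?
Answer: -1/6984 ≈ -0.00014318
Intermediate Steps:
X(u) = 5 + u² (X(u) = u² + 5 = 5 + u²)
o(r, J) = 16 + J + r (o(r, J) = (J + r) + 16 = 16 + J + r)
m(F) = 31 - 2*F (m(F) = 16 + (-5 + F)*(-2) + (5 + 0²) = 16 + (10 - 2*F) + (5 + 0) = 16 + (10 - 2*F) + 5 = 31 - 2*F)
1/(-7115 + m(95 - 145)) = 1/(-7115 + (31 - 2*(95 - 145))) = 1/(-7115 + (31 - 2*(-50))) = 1/(-7115 + (31 + 100)) = 1/(-7115 + 131) = 1/(-6984) = -1/6984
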